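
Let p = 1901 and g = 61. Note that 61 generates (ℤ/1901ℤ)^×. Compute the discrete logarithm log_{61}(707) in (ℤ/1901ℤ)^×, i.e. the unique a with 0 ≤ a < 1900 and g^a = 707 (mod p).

Baby-step giant-step with m = ceil(sqrt(1900)) = 44.
Baby table (61^j mod 1901 for j=0..43):
  0:1  1:61  2:1820  3:762  4:858  5:1011  6:839  7:1753
  8:477  9:582  10:1284  11:383  12:551  13:1294  14:993  15:1642
  16:1310  17:68  18:346  19:195  20:489  21:1314  22:312  23:22
  24:1342  25:119  26:1556  27:1767  28:1331  29:1349  30:546  31:989
  32:1398  33:1634  34:822  35:716  36:1854  37:935  38:5  39:305
  40:1496  41:8  42:488  43:1253
Giant step factor: 61^(-44) ≡ 208 (mod 1901).
Scan 707·208^i mod 1901 for i = 0, 1, …:
  i=0: 707   i=1: 679   i=2: 558   i=3: 103
  i=4: 513   i=5: 248   i=6: 257   i=7: 228
  i=8: 1800   i=9: 1804     …   i=42: 1009
  i=43: 762
Match at i=43, j=3: a = 43·44 + 3 = 1895.

1895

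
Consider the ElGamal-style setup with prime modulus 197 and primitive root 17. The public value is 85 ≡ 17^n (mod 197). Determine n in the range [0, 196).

184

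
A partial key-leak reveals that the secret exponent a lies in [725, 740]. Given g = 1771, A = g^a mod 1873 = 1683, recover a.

739

Compute 1771^725 mod 1873 = 1017, then multiply by 1771 repeatedly:
  1771^725=1017  1771^726=1154  1771^727=291  1771^728=286  1771^729=796
  1771^730=1220  1771^731=1051  1771^732=1432  1771^733=30  1771^734=686
  1771^735=1202  1771^736=1014  1771^737=1460  1771^738=920  1771^739=1683
Found 1683 at exponent 739.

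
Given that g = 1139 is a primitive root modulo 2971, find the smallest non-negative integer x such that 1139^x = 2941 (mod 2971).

209

Baby-step giant-step with m = ceil(sqrt(2970)) = 55.
Baby table (1139^j mod 2971 for j=0..54):
  0:1  1:1139  2:1965  3:972  4:1896  5:2598  6:6  7:892
  8:2877  9:2861  10:2463  11:733  12:36  13:2381  14:2407  15:2311
  16:2894  17:1427  18:216  19:2402  20:2558  21:1982  22:2509  23:2620
  24:1296  25:2528  26:493  27:8  28:199  29:865  30:1834  31:313
  32:2958  33:48  34:1194  35:2219  36:2091  37:1878  38:2893  39:288
  40:1222  41:1430  42:662  43:2355  44:2503  45:1728  46:1390  47:2638
  48:1001  49:2246  50:163  51:1455  52:2398  53:973  54:64
Giant step factor: 1139^(-55) ≡ 1353 (mod 2971).
Scan 2941·1353^i mod 2971 for i = 0, 1, …:
  i=0: 2941   i=1: 1004   i=2: 665   i=3: 2503
Match at i=3, j=44: x = 3·55 + 44 = 209.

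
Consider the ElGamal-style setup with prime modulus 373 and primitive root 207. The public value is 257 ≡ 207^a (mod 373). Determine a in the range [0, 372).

Baby-step giant-step with m = ceil(sqrt(372)) = 20.
Baby table (207^j mod 373 for j=0..19):
  0:1  1:207  2:327  3:176  4:251  5:110  6:17  7:162
  8:337  9:8  10:164  11:5  12:289  13:143  14:134  15:136
  16:177  17:85  18:64  19:193
Giant step factor: 207^(-20) ≡ 28 (mod 373).
Scan 257·28^i mod 373 for i = 0, 1, …:
  i=0: 257   i=1: 109   i=2: 68   i=3: 39
  i=4: 346   i=5: 363   i=6: 93   i=7: 366
  i=8: 177
Match at i=8, j=16: a = 8·20 + 16 = 176.

176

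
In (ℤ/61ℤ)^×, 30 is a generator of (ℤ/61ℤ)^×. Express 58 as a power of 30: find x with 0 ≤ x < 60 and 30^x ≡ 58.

24

Successive powers of 30 modulo 61:
  30^0=1  30^1=30  30^2=46  30^3=38  30^4=42  30^5=40
  30^6=41  30^7=10  30^8=56  30^9=33  30^10=14  30^11=54
  30^12=34  30^13=44  30^14=39  30^15=11  30^16=25  30^17=18
  30^18=52  30^19=35  30^20=13  30^21=24  30^22=49  30^23=6
  30^24=58
So 30^24 ≡ 58 (mod 61), giving x = 24.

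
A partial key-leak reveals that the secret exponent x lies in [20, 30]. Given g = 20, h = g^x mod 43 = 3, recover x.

Compute 20^20 mod 43 = 15, then multiply by 20 repeatedly:
  20^20=15  20^21=42  20^22=23  20^23=30  20^24=41
  20^25=3
Found 3 at exponent 25.

25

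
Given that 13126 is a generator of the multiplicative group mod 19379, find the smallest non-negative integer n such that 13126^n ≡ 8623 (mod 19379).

3936

Baby-step giant-step with m = ceil(sqrt(19378)) = 140.
Baby table (13126^j mod 19379 for j=0..139):
  0:1  1:13126  2:12566  3:6647  4:4264  5:2712  6:17868  7:10710
  8:4194  9:14084  10:10303  11:10516  12:15778  13:18034  14:19178  15:16597
  16:12883  17:1104  18:14991  19:16879  20:13026  21:17738  22:9682  23:17829
  24:2650  25:17974  26:6778  27:18418  28:1643  29:16570  30:7303  31:10644
  32:9933  33:18025  34:17318  35:398  36:11197  37:1486  38:9962  39:11099
  40:13531  41:18750  42:18579  43:2618  44:4901  45:11625  46:18883  47:848
  48:7302  49:16897  50:16746  51:11378  52:13054  53:17065  54:12708  55:10155
  56:5768  57:16394  58:3228  59:8234  60:2801  61:3963  62:5102  63:14407
  64:6000  65:19123  66:11690  67:18  68:3720  69:13019  70:3372  71:18615
  72:10058  73:11560  74:18369  75:17355  76:1585  77:11043  78:14877  79:12698
  80:14548  81:15761  82:8061  83:18725  84:493  85:17911  86:13137  87:1920
  88:9220  89:19244  90:10858  91:8942  92:13468  93:5730  94:2081  95:10195
  96:7575  97:15180  98:17181  99:4383  100:14386  101:1660  102:7164  103:7756
  104:7369  105:4905  106:5992  107:11010  108:8057  109:4979  110:8366  111:10702
  112:15460  113:10451  114:15264  115:15162  116:13461  117:10743  118:11014  119:2424
  120:16485  121:15575  122:8379  123:6929  124:4407  125:19346  126:12559  127:11660
  128:13197  129:14320  130:7399  131:11105  132:14771  133:16630  134:324  135:8823
  136:1794  137:2559  138:5627  139:6633
Giant step factor: 13126^(-140) ≡ 1805 (mod 19379).
Scan 8623·1805^i mod 19379 for i = 0, 1, …:
  i=0: 8623   i=1: 3178   i=2: 106   i=3: 16919
  i=4: 16870   i=5: 5941   i=6: 6918   i=7: 6914
  i=8: 19073   i=9: 9661     …   i=27: 16949
  i=28: 12883
Match at i=28, j=16: n = 28·140 + 16 = 3936.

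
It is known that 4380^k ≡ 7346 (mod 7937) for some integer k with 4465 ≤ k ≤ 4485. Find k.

Compute 4380^4465 mod 7937 = 7621, then multiply by 4380 repeatedly:
  4380^4465=7621  4380^4466=4895  4380^4467=2263  4380^4468=6564  4380^4469=2506
  4380^4470=7346
Found 7346 at exponent 4470.

4470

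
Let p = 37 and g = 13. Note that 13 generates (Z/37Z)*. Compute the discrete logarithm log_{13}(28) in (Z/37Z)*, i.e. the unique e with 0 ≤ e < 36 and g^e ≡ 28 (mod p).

Successive powers of 13 modulo 37:
  13^0=1  13^1=13  13^2=21  13^3=14  13^4=34  13^5=35
  13^6=11  13^7=32  13^8=9  13^9=6  13^10=4  13^11=15
  13^12=10  13^13=19  13^14=25  13^15=29  13^16=7  13^17=17
  13^18=36  13^19=24  13^20=16  13^21=23  13^22=3  13^23=2
  13^24=26  13^25=5  13^26=28
So 13^26 ≡ 28 (mod 37), giving e = 26.

26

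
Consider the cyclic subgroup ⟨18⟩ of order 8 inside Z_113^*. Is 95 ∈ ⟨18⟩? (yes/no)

⟨18⟩ has order 8; its elements mod 113 are {1, 15, 18, 44, 69, 95, 98, 112}.
95 is in this set.

yes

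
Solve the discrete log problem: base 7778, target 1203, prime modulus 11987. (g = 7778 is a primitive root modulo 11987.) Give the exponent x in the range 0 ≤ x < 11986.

Baby-step giant-step with m = ceil(sqrt(11986)) = 110.
Baby table (7778^j mod 11987 for j=0..109):
  0:1  1:7778  2:10882  3:11976  4:10338  5:168  6:121  7:6152
  8:10139  9:10656  10:4250  11:8341  12:2654  13:1198  14:4145  15:6767
  16:10796  17:2353  18:9472  19:1114  20:10078  21:3691  22:11720  23:9012
  24:7347  25:2937  26:8751  27:3092  28:3654  29:11622  30:1949  31:7754
  32:4015  33:2535  34:10602  35:3783  36:8076  37:3248  38:6335  39:7060
  40:233  41:2237  42:6249  43:9424  44:11354  45:3183  46:4219  47:6963
  48:948  49:1539  50:7316  51:1559  52:7045  53:3433  54:6825  55:6414
  56:10185  57:8834  58:1368  59:7835  60:10709  61:8926  62:9711  63:2071
  64:9697  65:1062  66:1193  67:1216  68:305  69:10851  70:10598  71:8632
  72:509  73:3292  74:944  75:6388  76:11736  77:1603  78:1654  79:2761
  80:6341  81:5780  82:5590  83:2171  84:8342  85:10432  86:93  87:4134
  88:5118  89:10964  90:2474  91:3637  92:11253  93:8747  94:7941  95:8074
  96:11666  97:8545  98:7082  99:3531  100:1901  101:6007  102:9107  103:3063
  104:5845  105:7706  106:2268  107:7627  108:11130  109:11013
Giant step factor: 7778^(-110) ≡ 999 (mod 11987).
Scan 1203·999^i mod 11987 for i = 0, 1, …:
  i=0: 1203   i=1: 3097   i=2: 1257   i=3: 9095
  i=4: 11746   i=5: 10968   i=6: 914   i=7: 2074
  i=8: 10162   i=9: 10836     …   i=28: 10205
  i=29: 5845
Match at i=29, j=104: x = 29·110 + 104 = 3294.

3294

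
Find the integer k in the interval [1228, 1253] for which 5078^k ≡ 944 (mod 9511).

1231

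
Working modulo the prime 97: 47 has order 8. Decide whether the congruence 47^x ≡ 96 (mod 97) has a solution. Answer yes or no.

⟨47⟩ has order 8; its elements mod 97 are {1, 22, 33, 47, 50, 64, 75, 96}.
96 is in this set.

yes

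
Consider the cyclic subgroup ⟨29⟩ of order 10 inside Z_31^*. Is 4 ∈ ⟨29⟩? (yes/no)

4 ∈ ⟨29⟩ iff 4^10 ≡ 1 (mod 31), since |⟨29⟩| = 10.
4^10 mod 31 = 1.
Since 1 = 1, 4 lies in the subgroup.

yes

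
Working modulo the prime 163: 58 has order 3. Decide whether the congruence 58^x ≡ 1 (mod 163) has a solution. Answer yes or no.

1 ∈ ⟨58⟩ iff 1^3 ≡ 1 (mod 163), since |⟨58⟩| = 3.
1^3 mod 163 = 1.
Since 1 = 1, 1 lies in the subgroup.

yes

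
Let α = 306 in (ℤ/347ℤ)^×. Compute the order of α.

173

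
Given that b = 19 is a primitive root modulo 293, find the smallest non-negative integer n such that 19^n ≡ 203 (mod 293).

82

Baby-step giant-step with m = ceil(sqrt(292)) = 18.
Baby table (19^j mod 293 for j=0..17):
  0:1  1:19  2:68  3:120  4:229  5:249  6:43  7:231
  8:287  9:179  10:178  11:159  12:91  13:264  14:35  15:79
  16:36  17:98
Giant step factor: 19^(-18) ≡ 31 (mod 293).
Scan 203·31^i mod 293 for i = 0, 1, …:
  i=0: 203   i=1: 140   i=2: 238   i=3: 53
  i=4: 178
Match at i=4, j=10: n = 4·18 + 10 = 82.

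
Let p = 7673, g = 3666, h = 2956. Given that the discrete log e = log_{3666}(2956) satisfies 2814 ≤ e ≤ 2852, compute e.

2848

Compute 3666^2814 mod 7673 = 924, then multiply by 3666 repeatedly:
  3666^2814=924  3666^2815=3591  3666^2816=5411  3666^2817=2021  3666^2818=4541
  3666^2819=4569  3666^2820=7468  3666^2821=424  3666^2822=4438  3666^2823=2948
  3666^2824=3784  3666^2825=7033  3666^2826=1698  3666^2827=2065  3666^2828=4712
  3666^2829=2269  3666^2830=622  3666^2831=1371  3666^2832=271  3666^2833=3669
  3666^2834=7458  3666^2835=2129  3666^2836=1473  3666^2837=5899  3666^2838=3220
  3666^2839=3446  3666^2840=3278  3666^2841=1230  3666^2842=5129  3666^2843=4064
  3666^2844=5331  3666^2845=315  3666^2846=3840  3666^2847=5158  3666^2848=2956
Found 2956 at exponent 2848.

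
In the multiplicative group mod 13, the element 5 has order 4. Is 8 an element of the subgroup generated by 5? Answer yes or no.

yes

8 ∈ ⟨5⟩ iff 8^4 ≡ 1 (mod 13), since |⟨5⟩| = 4.
8^4 mod 13 = 1.
Since 1 = 1, 8 lies in the subgroup.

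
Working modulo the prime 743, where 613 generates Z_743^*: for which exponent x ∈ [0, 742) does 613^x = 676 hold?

710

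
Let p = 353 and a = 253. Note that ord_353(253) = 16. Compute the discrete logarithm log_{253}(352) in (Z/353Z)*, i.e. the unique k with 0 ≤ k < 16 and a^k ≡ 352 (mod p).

8

Successive powers of 253 modulo 353:
  253^0=1  253^1=253  253^2=116  253^3=49  253^4=42  253^5=36
  253^6=283  253^7=293  253^8=352
So 253^8 ≡ 352 (mod 353), giving k = 8.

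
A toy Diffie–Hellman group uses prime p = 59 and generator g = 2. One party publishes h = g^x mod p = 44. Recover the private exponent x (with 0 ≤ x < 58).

27

Baby-step giant-step with m = ceil(sqrt(58)) = 8.
Baby table (2^j mod 59 for j=0..7):
  0:1  1:2  2:4  3:8  4:16  5:32  6:5  7:10
Giant step factor: 2^(-8) ≡ 3 (mod 59).
Scan 44·3^i mod 59 for i = 0, 1, …:
  i=0: 44   i=1: 14   i=2: 42   i=3: 8
Match at i=3, j=3: x = 3·8 + 3 = 27.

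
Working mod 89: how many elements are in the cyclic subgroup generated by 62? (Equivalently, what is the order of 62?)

The order of 62 must divide p − 1 = 88 = 2^3 · 11.
Divisors: 1, 2, 4, 8, 11, 22, 44, 88.
Check each in increasing order: 62^1 ≡ 62;  62^2 ≡ 17;  62^4 ≡ 22;  62^8 ≡ 39;  62^11 ≡ 77;  62^22 ≡ 55;  62^44 ≡ 88;  62^88 ≡ 1.
Smallest exponent giving 1 is 88.

88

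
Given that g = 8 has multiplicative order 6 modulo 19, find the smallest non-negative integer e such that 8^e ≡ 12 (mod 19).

Successive powers of 8 modulo 19:
  8^0=1  8^1=8  8^2=7  8^3=18  8^4=11  8^5=12
So 8^5 ≡ 12 (mod 19), giving e = 5.

5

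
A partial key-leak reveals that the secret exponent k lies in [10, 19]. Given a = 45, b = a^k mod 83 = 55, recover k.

Compute 45^10 mod 83 = 63, then multiply by 45 repeatedly:
  45^10=63  45^11=13  45^12=4  45^13=14  45^14=49
  45^15=47  45^16=40  45^17=57  45^18=75  45^19=55
Found 55 at exponent 19.

19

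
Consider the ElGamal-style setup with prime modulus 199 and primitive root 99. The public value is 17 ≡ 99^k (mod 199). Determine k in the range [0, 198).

Baby-step giant-step with m = ceil(sqrt(198)) = 15.
Baby table (99^j mod 199 for j=0..14):
  0:1  1:99  2:50  3:174  4:112  5:143  6:28  7:185
  8:7  9:96  10:151  11:24  12:187  13:6  14:196
Giant step factor: 99^(-15) ≡ 67 (mod 199).
Scan 17·67^i mod 199 for i = 0, 1, …:
  i=0: 17   i=1: 144   i=2: 96
Match at i=2, j=9: k = 2·15 + 9 = 39.

39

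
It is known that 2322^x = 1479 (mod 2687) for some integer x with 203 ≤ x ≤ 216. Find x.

Compute 2322^203 mod 2687 = 2214, then multiply by 2322 repeatedly:
  2322^203=2214  2322^204=677  2322^205=99  2322^206=1483  2322^207=1479
Found 1479 at exponent 207.

207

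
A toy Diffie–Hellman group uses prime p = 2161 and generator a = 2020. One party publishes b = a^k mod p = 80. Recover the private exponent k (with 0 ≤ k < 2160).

510

Baby-step giant-step with m = ceil(sqrt(2160)) = 47.
Baby table (2020^j mod 2161 for j=0..46):
  0:1  1:2020  2:432  3:1757  4:778  5:513  6:1141  7:1194
  8:204  9:1490  10:1688  11:1863  12:959  13:924  14:1537  15:1544
  16:557  17:1420  18:753  19:1877  20:1146  21:489  22:203  23:1631
  24:1256  25:106  26:181  27:411  28:396  29:350  30:353  31:2091
  32:1226  33:14  34:187  35:1726  36:827  37:87  38:699  39:847
  40:1589  41:695  42:1411  43:2022  44:150  45:460  46:2131
Giant step factor: 2020^(-47) ≡ 1057 (mod 2161).
Scan 80·1057^i mod 2161 for i = 0, 1, …:
  i=0: 80   i=1: 281   i=2: 960   i=3: 1211
  i=4: 715   i=5: 1566   i=6: 2097   i=7: 1504
  i=8: 1393   i=9: 760   i=10: 1589
Match at i=10, j=40: k = 10·47 + 40 = 510.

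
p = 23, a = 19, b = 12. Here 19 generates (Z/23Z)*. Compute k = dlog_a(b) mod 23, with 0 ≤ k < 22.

16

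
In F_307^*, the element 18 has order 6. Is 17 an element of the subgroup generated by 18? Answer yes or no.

⟨18⟩ has order 6; its elements mod 307 are {1, 17, 18, 289, 290, 306}.
17 is in this set.

yes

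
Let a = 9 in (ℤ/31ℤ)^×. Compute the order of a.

15

The order of 9 must divide p − 1 = 30 = 2 · 3 · 5.
Divisors: 1, 2, 3, 5, 6, 10, 15, 30.
Check each in increasing order: 9^1 ≡ 9;  9^2 ≡ 19;  9^3 ≡ 16;  9^5 ≡ 25;  9^6 ≡ 8;  9^10 ≡ 5;  9^15 ≡ 1.
Smallest exponent giving 1 is 15.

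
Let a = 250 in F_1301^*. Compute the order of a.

1300

The order of 250 must divide p − 1 = 1300 = 2^2 · 5^2 · 13.
Divisors: 1, 2, 4, 5, 10, 13, 20, 25, 26, 50, 52, 65, 100, 130, 260, 325, 650, 1300.
Check each in increasing order: 250^1 ≡ 250;  250^2 ≡ 52;  250^4 ≡ 102;  250^5 ≡ 781;  250^10 ≡ 1093;  250^13 ≡ 779;  250^20 ≡ 331;  250^25 ≡ 913;  250^26 ≡ 575;  250^50 ≡ 929;  250^52 ≡ 171;  250^65 ≡ 507;  250^100 ≡ 478;  250^130 ≡ 752;  250^260 ≡ 870;  250^325 ≡ 51;  250^650 ≡ 1300;  250^1300 ≡ 1.
Smallest exponent giving 1 is 1300.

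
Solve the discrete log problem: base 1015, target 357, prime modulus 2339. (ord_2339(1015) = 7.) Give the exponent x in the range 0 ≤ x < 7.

3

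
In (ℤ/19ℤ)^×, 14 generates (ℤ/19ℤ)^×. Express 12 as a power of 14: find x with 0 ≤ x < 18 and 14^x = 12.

15

Successive powers of 14 modulo 19:
  14^0=1  14^1=14  14^2=6  14^3=8  14^4=17  14^5=10
  14^6=7  14^7=3  14^8=4  14^9=18  14^10=5  14^11=13
  14^12=11  14^13=2  14^14=9  14^15=12
So 14^15 ≡ 12 (mod 19), giving x = 15.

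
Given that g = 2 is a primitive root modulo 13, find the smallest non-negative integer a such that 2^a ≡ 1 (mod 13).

Successive powers of 2 modulo 13:
  2^0=1
So 2^0 ≡ 1 (mod 13), giving a = 0.

0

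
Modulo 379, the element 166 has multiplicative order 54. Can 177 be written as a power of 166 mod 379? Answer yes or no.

177 ∈ ⟨166⟩ iff 177^54 ≡ 1 (mod 379), since |⟨166⟩| = 54.
177^54 mod 379 = 1.
Since 1 = 1, 177 lies in the subgroup.

yes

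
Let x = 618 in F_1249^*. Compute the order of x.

208

The order of 618 must divide p − 1 = 1248 = 2^5 · 3 · 13.
Divisors: 1, 2, 3, 4, 6, 8, 12, 13, 16, 24, 26, 32, 39, 48, 52, 78, 96, 104, 156, 208, 312, 416, 624, 1248.
Check each in increasing order: 618^1 ≡ 618;  618^2 ≡ 979;  618^3 ≡ 506;  618^4 ≡ 458;  618^6 ≡ 1240;  618^8 ≡ 1181;  618^12 ≡ 81;  618^13 ≡ 98;  618^16 ≡ 877;  618^24 ≡ 316;  618^26 ≡ 861;  618^32 ≡ 994;  618^39 ≡ 695;  618^48 ≡ 1185;  618^52 ≡ 664;  618^78 ≡ 911;  618^96 ≡ 349;  618^104 ≡ 1248;  618^156 ≡ 585;  618^208 ≡ 1.
Smallest exponent giving 1 is 208.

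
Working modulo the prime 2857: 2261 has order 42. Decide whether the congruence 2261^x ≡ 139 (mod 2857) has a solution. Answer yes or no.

yes

139 ∈ ⟨2261⟩ iff 139^42 ≡ 1 (mod 2857), since |⟨2261⟩| = 42.
139^42 mod 2857 = 1.
Since 1 = 1, 139 lies in the subgroup.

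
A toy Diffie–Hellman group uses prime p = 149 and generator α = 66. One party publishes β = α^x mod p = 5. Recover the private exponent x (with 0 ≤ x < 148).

132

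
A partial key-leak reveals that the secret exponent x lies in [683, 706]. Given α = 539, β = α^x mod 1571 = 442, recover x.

693

Compute 539^683 mod 1571 = 280, then multiply by 539 repeatedly:
  539^683=280  539^684=104  539^685=1071  539^686=712  539^687=444
  539^688=524  539^689=1227  539^690=1533  539^691=1512  539^692=1190
  539^693=442
Found 442 at exponent 693.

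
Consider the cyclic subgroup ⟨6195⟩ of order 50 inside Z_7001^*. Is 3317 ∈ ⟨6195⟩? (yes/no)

no

3317 ∈ ⟨6195⟩ iff 3317^50 ≡ 1 (mod 7001), since |⟨6195⟩| = 50.
3317^50 mod 7001 = 1237.
Since 1237 ≠ 1, 3317 does not lie in the subgroup.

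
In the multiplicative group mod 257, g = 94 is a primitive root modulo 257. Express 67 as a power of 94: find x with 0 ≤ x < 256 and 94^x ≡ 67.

116

Baby-step giant-step with m = ceil(sqrt(256)) = 16.
Baby table (94^j mod 257 for j=0..15):
  0:1  1:94  2:98  3:217  4:95  5:192  6:58  7:55
  8:30  9:250  10:113  11:85  12:23  13:106  14:198  15:108
Giant step factor: 94^(-16) ≡ 2 (mod 257).
Scan 67·2^i mod 257 for i = 0, 1, …:
  i=0: 67   i=1: 134   i=2: 11   i=3: 22
  i=4: 44   i=5: 88   i=6: 176   i=7: 95
Match at i=7, j=4: x = 7·16 + 4 = 116.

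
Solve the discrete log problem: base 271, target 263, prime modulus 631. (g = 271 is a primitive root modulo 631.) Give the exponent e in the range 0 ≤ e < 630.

Baby-step giant-step with m = ceil(sqrt(630)) = 26.
Baby table (271^j mod 631 for j=0..25):
  0:1  1:271  2:245  3:140  4:80  5:226  6:39  7:473
  8:90  9:412  10:596  11:611  12:259  13:148  14:355  15:293
  16:528  17:482  18:5  19:93  20:594  21:69  22:400  23:499
  24:195  25:472
Giant step factor: 271^(-26) ≡ 251 (mod 631).
Scan 263·251^i mod 631 for i = 0, 1, …:
  i=0: 263   i=1: 389   i=2: 465   i=3: 611
Match at i=3, j=11: e = 3·26 + 11 = 89.

89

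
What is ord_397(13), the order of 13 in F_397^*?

The order of 13 must divide p − 1 = 396 = 2^2 · 3^2 · 11.
Divisors: 1, 2, 3, 4, 6, 9, 11, 12, 18, 22, 33, 36, 44, 66, 99, 132, 198, 396.
Check each in increasing order: 13^1 ≡ 13;  13^2 ≡ 169;  13^3 ≡ 212;  13^4 ≡ 374;  13^6 ≡ 83;  13^9 ≡ 128;  13^11 ≡ 194;  13^12 ≡ 140;  13^18 ≡ 107;  13^22 ≡ 318;  13^33 ≡ 157;  13^36 ≡ 333;  13^44 ≡ 286;  13^66 ≡ 35;  13^99 ≡ 334;  13^132 ≡ 34;  13^198 ≡ 396;  13^396 ≡ 1.
Smallest exponent giving 1 is 396.

396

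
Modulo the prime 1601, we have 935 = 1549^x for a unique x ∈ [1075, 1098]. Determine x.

1080

Compute 1549^1075 mod 1601 = 1417, then multiply by 1549 repeatedly:
  1549^1075=1417  1549^1076=1563  1549^1077=375  1549^1078=1313  1549^1079=567
  1549^1080=935
Found 935 at exponent 1080.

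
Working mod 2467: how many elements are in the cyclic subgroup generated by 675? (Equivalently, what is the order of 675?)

2466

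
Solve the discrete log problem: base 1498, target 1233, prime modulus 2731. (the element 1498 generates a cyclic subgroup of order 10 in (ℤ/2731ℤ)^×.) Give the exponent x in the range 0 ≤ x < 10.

Successive powers of 1498 modulo 2731:
  1498^0=1  1498^1=1498  1498^2=1853  1498^3=1098  1498^4=742  1498^5=2730
  1498^6=1233
So 1498^6 ≡ 1233 (mod 2731), giving x = 6.

6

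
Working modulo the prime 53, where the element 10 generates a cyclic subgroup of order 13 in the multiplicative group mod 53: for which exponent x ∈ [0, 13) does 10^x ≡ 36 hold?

Successive powers of 10 modulo 53:
  10^0=1  10^1=10  10^2=47  10^3=46  10^4=36
So 10^4 ≡ 36 (mod 53), giving x = 4.

4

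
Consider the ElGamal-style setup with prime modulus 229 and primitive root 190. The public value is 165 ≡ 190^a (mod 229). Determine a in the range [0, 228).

Baby-step giant-step with m = ceil(sqrt(228)) = 16.
Baby table (190^j mod 229 for j=0..15):
  0:1  1:190  2:147  3:221  4:83  5:198  6:64  7:23
  8:19  9:175  10:45  11:77  12:203  13:98  14:71  15:208
Giant step factor: 190^(-16) ≡ 144 (mod 229).
Scan 165·144^i mod 229 for i = 0, 1, …:
  i=0: 165   i=1: 173   i=2: 180   i=3: 43
  i=4: 9   i=5: 151   i=6: 218   i=7: 19
Match at i=7, j=8: a = 7·16 + 8 = 120.

120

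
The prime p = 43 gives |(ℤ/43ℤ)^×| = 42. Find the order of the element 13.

The order of 13 must divide p − 1 = 42 = 2 · 3 · 7.
Divisors: 1, 2, 3, 6, 7, 14, 21, 42.
Check each in increasing order: 13^1 ≡ 13;  13^2 ≡ 40;  13^3 ≡ 4;  13^6 ≡ 16;  13^7 ≡ 36;  13^14 ≡ 6;  13^21 ≡ 1.
Smallest exponent giving 1 is 21.

21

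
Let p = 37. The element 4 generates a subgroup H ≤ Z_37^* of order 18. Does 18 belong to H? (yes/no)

no

⟨4⟩ has order 18; its elements mod 37 are {1, 3, 4, 7, 9, 10, 11, 12, 16, 21, 25, 26, 27, 28, 30, 33, 34, 36}.
18 is not in this set.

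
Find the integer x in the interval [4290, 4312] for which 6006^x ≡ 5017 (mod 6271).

Compute 6006^4290 mod 6271 = 5017, then multiply by 6006 repeatedly:
  6006^4290=5017
Found 5017 at exponent 4290.

4290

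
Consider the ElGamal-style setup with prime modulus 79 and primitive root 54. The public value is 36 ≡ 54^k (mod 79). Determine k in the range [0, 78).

46

Baby-step giant-step with m = ceil(sqrt(78)) = 9.
Baby table (54^j mod 79 for j=0..8):
  0:1  1:54  2:72  3:17  4:49  5:39  6:52  7:43
  8:31
Giant step factor: 54^(-9) ≡ 58 (mod 79).
Scan 36·58^i mod 79 for i = 0, 1, …:
  i=0: 36   i=1: 34   i=2: 76   i=3: 63
  i=4: 20   i=5: 54
Match at i=5, j=1: k = 5·9 + 1 = 46.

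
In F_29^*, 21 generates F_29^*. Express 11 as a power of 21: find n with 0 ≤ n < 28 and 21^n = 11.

13

Successive powers of 21 modulo 29:
  21^0=1  21^1=21  21^2=6  21^3=10  21^4=7  21^5=2
  21^6=13  21^7=12  21^8=20  21^9=14  21^10=4  21^11=26
  21^12=24  21^13=11
So 21^13 ≡ 11 (mod 29), giving n = 13.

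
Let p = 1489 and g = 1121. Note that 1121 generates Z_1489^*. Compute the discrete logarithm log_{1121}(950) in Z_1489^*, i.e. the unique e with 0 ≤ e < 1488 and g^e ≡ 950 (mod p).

1212

Baby-step giant-step with m = ceil(sqrt(1488)) = 39.
Baby table (1121^j mod 1489 for j=0..38):
  0:1  1:1121  2:1414  3:798  4:1158  5:1199  6:1001  7:904
  8:864  9:694  10:716  11:65  12:1393  13:1081  14:1244  15:820
  16:507  17:1038  18:689  19:1067  20:440  21:381  22:1247  23:1205
  24:282  25:454  26:1185  27:197  28:465  29:115  30:861  31:309
  32:941  33:649  34:897  35:462  36:1219  37:1086  38:893
Giant step factor: 1121^(-39) ≡ 87 (mod 1489).
Scan 950·87^i mod 1489 for i = 0, 1, …:
  i=0: 950   i=1: 755   i=2: 169   i=3: 1302
  i=4: 110   i=5: 636   i=6: 239   i=7: 1436
  i=8: 1345   i=9: 873     …   i=30: 728
  i=31: 798
Match at i=31, j=3: e = 31·39 + 3 = 1212.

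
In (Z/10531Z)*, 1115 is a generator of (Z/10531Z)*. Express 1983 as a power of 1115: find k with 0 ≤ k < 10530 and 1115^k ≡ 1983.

Baby-step giant-step with m = ceil(sqrt(10530)) = 103.
Baby table (1115^j mod 10531 for j=0..102):
  0:1  1:1115  2:567  3:345  4:5559  5:6057  6:3184  7:1213
  8:4527  9:3256  10:7776  11:3227  12:7034  13:7846  14:7560  15:4600
  16:403  17:7043  18:7350  19:2132  20:7705  21:8310  22:8901  23:4413
  24:2518  25:6324  26:6021  27:5168  28:1863  29:2638  30:3221  31:344
  32:4444  33:5490  34:2839  35:6185  36:9001  37:72  38:6563  39:9231
  40:3778  41:70  42:4333  43:8097  44:3088  45:10014  46:2750  47:1729
  48:662  49:960  50:6769  51:7239  52:4739  53:7954  54:1608  55:2650
  56:6070  57:7148  58:8584  59:9012  60:1806  61:2269  62:2495  63:1741
  64:3511  65:7764  66:378  67:230  68:3706  69:4038  70:5633  71:4319
  72:3018  73:5681  74:5184  75:9172  76:1179  77:8741  78:5040  79:6577
  80:3779  81:1185  82:4900  83:8442  84:8647  85:5540  86:5934  87:2942
  88:5189  89:4216  90:4014  91:10466  92:1242  93:5269  94:9168  95:7250
  96:6473  97:3660  98:5403  99:613  100:9511  101:48  102:865
Giant step factor: 1115^(-103) ≡ 3698 (mod 10531).
Scan 1983·3698^i mod 10531 for i = 0, 1, …:
  i=0: 1983   i=1: 3558   i=2: 4265   i=3: 7063
  i=4: 2094   i=5: 3327   i=6: 3038   i=7: 8478
  i=8: 857   i=9: 9886     …   i=16: 4826
  i=17: 7034
Match at i=17, j=12: k = 17·103 + 12 = 1763.

1763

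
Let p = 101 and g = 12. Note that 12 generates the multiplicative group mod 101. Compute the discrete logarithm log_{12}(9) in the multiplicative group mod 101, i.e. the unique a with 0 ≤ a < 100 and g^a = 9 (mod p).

78

Baby-step giant-step with m = ceil(sqrt(100)) = 10.
Baby table (12^j mod 101 for j=0..9):
  0:1  1:12  2:43  3:11  4:31  5:69  6:20  7:38
  8:52  9:18
Giant step factor: 12^(-10) ≡ 65 (mod 101).
Scan 9·65^i mod 101 for i = 0, 1, …:
  i=0: 9   i=1: 80   i=2: 49   i=3: 54
  i=4: 76   i=5: 92   i=6: 21   i=7: 52
Match at i=7, j=8: a = 7·10 + 8 = 78.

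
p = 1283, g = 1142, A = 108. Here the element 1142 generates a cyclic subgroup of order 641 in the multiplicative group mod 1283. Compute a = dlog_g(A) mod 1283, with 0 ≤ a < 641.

Baby-step giant-step with m = ceil(sqrt(641)) = 26.
Baby table (1142^j mod 1283 for j=0..25):
  0:1  1:1142  2:636  3:134  4:351  5:546  6:1277  7:846
  8:33  9:479  10:460  11:573  12:36  13:56  14:1085  15:975
  16:1089  17:411  18:1067  19:947  20:1188  21:565  22:1164  23:100
  24:13  25:733
Giant step factor: 1142^(-26) ≡ 637 (mod 1283).
Scan 108·637^i mod 1283 for i = 0, 1, …:
  i=0: 108   i=1: 797   i=2: 904   i=3: 1064
  i=4: 344   i=5: 1018   i=6: 551   i=7: 728
  i=8: 573
Match at i=8, j=11: a = 8·26 + 11 = 219.

219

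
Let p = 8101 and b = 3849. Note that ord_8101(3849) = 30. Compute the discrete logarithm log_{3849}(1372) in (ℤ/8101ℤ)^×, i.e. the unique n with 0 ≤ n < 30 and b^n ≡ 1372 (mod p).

11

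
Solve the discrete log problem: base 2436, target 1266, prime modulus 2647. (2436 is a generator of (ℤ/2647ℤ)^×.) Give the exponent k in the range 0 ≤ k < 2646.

1069

Baby-step giant-step with m = ceil(sqrt(2646)) = 52.
Baby table (2436^j mod 2647 for j=0..51):
  0:1  1:2436  2:2169  3:272  4:842  5:2334  6:2515  7:1382
  8:2215  9:1154  10:30  11:1611  12:1542  13:219  14:1437  15:1198
  16:1334  17:1755  18:275  19:209  20:900  21:684  22:1261  23:1276
  24:758  25:1529  26:315  27:2357  28:309  29:976  30:530  31:1991
  32:772  33:1222  34:1564  35:871  36:1509  37:1888  38:1329  39:163
  40:18  41:1496  42:1984  43:2249  44:1921  45:2307  46:271  47:1053
  48:165  49:2243  50:540  51:2528
Giant step factor: 2436^(-52) ≡ 1447 (mod 2647).
Scan 1266·1447^i mod 2647 for i = 0, 1, …:
  i=0: 1266   i=1: 178   i=2: 807   i=3: 402
  i=4: 2001   i=5: 2276   i=6: 504   i=7: 1363
  i=8: 246   i=9: 1264     …   i=19: 458
  i=20: 976
Match at i=20, j=29: k = 20·52 + 29 = 1069.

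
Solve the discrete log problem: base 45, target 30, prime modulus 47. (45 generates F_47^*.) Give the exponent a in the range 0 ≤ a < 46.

Baby-step giant-step with m = ceil(sqrt(46)) = 7.
Baby table (45^j mod 47 for j=0..6):
  0:1  1:45  2:4  3:39  4:16  5:15  6:17
Giant step factor: 45^(-7) ≡ 29 (mod 47).
Scan 30·29^i mod 47 for i = 0, 1, …:
  i=0: 30   i=1: 24   i=2: 38   i=3: 21
  i=4: 45
Match at i=4, j=1: a = 4·7 + 1 = 29.

29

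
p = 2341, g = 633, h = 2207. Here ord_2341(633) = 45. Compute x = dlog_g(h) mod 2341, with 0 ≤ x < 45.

8

Baby-step giant-step with m = ceil(sqrt(45)) = 7.
Baby table (633^j mod 2341 for j=0..6):
  0:1  1:633  2:378  3:492  4:83  5:1037  6:941
Giant step factor: 633^(-7) ≡ 1620 (mod 2341).
Scan 2207·1620^i mod 2341 for i = 0, 1, …:
  i=0: 2207   i=1: 633
Match at i=1, j=1: x = 1·7 + 1 = 8.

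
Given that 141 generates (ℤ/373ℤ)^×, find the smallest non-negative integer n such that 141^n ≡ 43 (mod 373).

163

Baby-step giant-step with m = ceil(sqrt(372)) = 20.
Baby table (141^j mod 373 for j=0..19):
  0:1  1:141  2:112  3:126  4:235  5:311  6:210  7:143
  8:21  9:350  10:114  11:35  12:86  13:190  14:307  15:19
  16:68  17:263  18:156  19:362
Giant step factor: 141^(-20) ≡ 177 (mod 373).
Scan 43·177^i mod 373 for i = 0, 1, …:
  i=0: 43   i=1: 151   i=2: 244   i=3: 293
  i=4: 14   i=5: 240   i=6: 331   i=7: 26
  i=8: 126
Match at i=8, j=3: n = 8·20 + 3 = 163.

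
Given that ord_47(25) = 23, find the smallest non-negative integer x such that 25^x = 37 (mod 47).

Successive powers of 25 modulo 47:
  25^0=1  25^1=25  25^2=14  25^3=21  25^4=8  25^5=12
  25^6=18  25^7=27  25^8=17  25^9=2  25^10=3  25^11=28
  25^12=42  25^13=16  25^14=24  25^15=36  25^16=7  25^17=34
  25^18=4  25^19=6  25^20=9  25^21=37
So 25^21 ≡ 37 (mod 47), giving x = 21.

21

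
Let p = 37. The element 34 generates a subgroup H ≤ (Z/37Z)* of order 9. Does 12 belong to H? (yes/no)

yes

⟨34⟩ has order 9; its elements mod 37 are {1, 7, 9, 10, 12, 16, 26, 33, 34}.
12 is in this set.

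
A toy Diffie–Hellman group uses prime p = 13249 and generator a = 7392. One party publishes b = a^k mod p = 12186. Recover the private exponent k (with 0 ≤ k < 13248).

2325

Baby-step giant-step with m = ceil(sqrt(13248)) = 116.
Baby table (7392^j mod 13249 for j=0..115):
  0:1  1:7392  2:2788  3:6701  4:9030  5:1298  6:2540  7:1847
  8:6554  9:8824  10:2181  11:11168  12:12586  13:1234  14:6416  15:8901
  16:1658  17:611  18:11852  19:7596  20:370  21:5746  22:11387  23:1807
  24:2352  25:3296  26:12370  27:7691  28:413  29:5626  30:12030  31:11721
  32:6421  33:6114  34:2349  35:7618  36:4006  37:837  38:13070  39:1732
  40:4410  41:6180  42:8  43:6140  44:9055  45:612  46:5995  47:10384
  48:7071  49:1527  50:12685  51:4347  52:4199  53:9850  54:7945  55:9872
  56:11581  57:4963  58:15  59:4888  60:2073  61:7772  62:2960  63:6221
  64:11602  65:1207  66:5567  67:13119  68:6217  69:8532  70:3304  71:5261
  72:3497  73:1025  74:11621  75:9165  76:5543  77:7948  78:5550  79:6696
  80:11817  81:607  82:8782  83:9693  84:64  85:9373  86:6195  87:4896
  88:8213  89:3578  90:3572  91:12216  92:8737  93:8278  94:7094  95:12555
  96:10564  97:12731  98:13154  99:13206  100:120  101:12606  102:3335  103:9180
  104:10431  105:10021  106:73  107:9656  108:4789  109:12209  110:9989  111:2011
  112:13183  113:2341  114:1478  115:8200
Giant step factor: 7392^(-116) ≡ 1531 (mod 13249).
Scan 12186·1531^i mod 13249 for i = 0, 1, …:
  i=0: 12186   i=1: 2174   i=2: 2895   i=3: 7079
  i=4: 267   i=5: 11307   i=6: 7823   i=7: 13166
  i=8: 5417   i=9: 12802     …   i=19: 572
  i=20: 1298
Match at i=20, j=5: k = 20·116 + 5 = 2325.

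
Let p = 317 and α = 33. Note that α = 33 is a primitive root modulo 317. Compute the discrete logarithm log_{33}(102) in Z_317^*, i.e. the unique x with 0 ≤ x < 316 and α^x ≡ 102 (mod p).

121

Baby-step giant-step with m = ceil(sqrt(316)) = 18.
Baby table (33^j mod 317 for j=0..17):
  0:1  1:33  2:138  3:116  4:24  5:158  6:142  7:248
  8:259  9:305  10:238  11:246  12:193  13:29  14:6  15:198
  16:194  17:62
Giant step factor: 33^(-18) ≡ 306 (mod 317).
Scan 102·306^i mod 317 for i = 0, 1, …:
  i=0: 102   i=1: 146   i=2: 296   i=3: 231
  i=4: 312   i=5: 55   i=6: 29
Match at i=6, j=13: x = 6·18 + 13 = 121.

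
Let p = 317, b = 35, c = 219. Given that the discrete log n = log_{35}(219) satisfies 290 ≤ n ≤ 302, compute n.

291

Compute 35^290 mod 317 = 124, then multiply by 35 repeatedly:
  35^290=124  35^291=219
Found 219 at exponent 291.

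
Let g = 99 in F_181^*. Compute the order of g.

30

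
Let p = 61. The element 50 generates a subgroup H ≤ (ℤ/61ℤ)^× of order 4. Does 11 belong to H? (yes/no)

yes

⟨50⟩ has order 4; its elements mod 61 are {1, 11, 50, 60}.
11 is in this set.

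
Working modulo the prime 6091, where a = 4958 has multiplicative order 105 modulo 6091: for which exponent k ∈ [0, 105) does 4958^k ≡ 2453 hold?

21

Baby-step giant-step with m = ceil(sqrt(105)) = 11.
Baby table (4958^j mod 6091 for j=0..10):
  0:1  1:4958  2:4579  3:1525  4:2019  5:2689  6:4954  7:3020
  8:1482  9:2010  10:704
Giant step factor: 4958^(-11) ≡ 4152 (mod 6091).
Scan 2453·4152^i mod 6091 for i = 0, 1, …:
  i=0: 2453   i=1: 704
Match at i=1, j=10: k = 1·11 + 10 = 21.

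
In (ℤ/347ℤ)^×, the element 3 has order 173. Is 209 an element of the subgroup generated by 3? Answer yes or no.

no

209 ∈ ⟨3⟩ iff 209^173 ≡ 1 (mod 347), since |⟨3⟩| = 173.
209^173 mod 347 = 346.
Since 346 ≠ 1, 209 does not lie in the subgroup.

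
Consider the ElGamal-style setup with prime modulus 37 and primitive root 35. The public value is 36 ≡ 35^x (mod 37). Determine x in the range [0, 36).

18

Successive powers of 35 modulo 37:
  35^0=1  35^1=35  35^2=4  35^3=29  35^4=16  35^5=5
  35^6=27  35^7=20  35^8=34  35^9=6  35^10=25  35^11=24
  35^12=26  35^13=22  35^14=30  35^15=14  35^16=9  35^17=19
  35^18=36
So 35^18 ≡ 36 (mod 37), giving x = 18.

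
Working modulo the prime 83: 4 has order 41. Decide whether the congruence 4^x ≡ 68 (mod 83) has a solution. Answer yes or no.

yes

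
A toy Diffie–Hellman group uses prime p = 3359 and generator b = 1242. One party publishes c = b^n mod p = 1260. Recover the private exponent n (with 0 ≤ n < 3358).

2372

Baby-step giant-step with m = ceil(sqrt(3358)) = 58.
Baby table (1242^j mod 3359 for j=0..57):
  0:1  1:1242  2:783  3:1735  4:1751  5:1469  6:561  7:1449
  8:2593  9:2584  10:1483  11:1154  12:2334  13:11  14:226  15:1895
  16:2290  17:2466  18:2723  19:2812  20:2503  21:1651  22:1552  23:2877
  24:2617  25:2161  26:121  27:2486  28:691  29:1677  30:254  31:3081
  32:701  33:661  34:1366  35:277  36:1416  37:1915  38:258  39:1331
  40:474  41:883  42:1652  43:2794  44:301  45:993  46:553  47:1590
  48:3047  49:2140  50:911  51:2838  52:1205  53:1855  54:2995  55:1377
  56:503  57:3311
Giant step factor: 1242^(-58) ≡ 2553 (mod 3359).
Scan 1260·2553^i mod 3359 for i = 0, 1, …:
  i=0: 1260   i=1: 2217   i=2: 86   i=3: 1223
  i=4: 1808   i=5: 558   i=6: 358   i=7: 326
  i=8: 2605   i=9: 3104     …   i=39: 1653
  i=40: 1205
Match at i=40, j=52: n = 40·58 + 52 = 2372.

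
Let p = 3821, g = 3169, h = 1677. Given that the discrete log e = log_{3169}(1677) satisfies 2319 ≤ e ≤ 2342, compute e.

Compute 3169^2319 mod 3821 = 3029, then multiply by 3169 repeatedly:
  3169^2319=3029  3169^2320=549  3169^2321=1226  3169^2322=3058  3169^2323=746
  3169^2324=2696  3169^2325=3689  3169^2326=2002  3169^2327=1478  3169^2328=3057
  3169^2329=1398  3169^2330=1723  3169^2331=3799  3169^2332=2881  3169^2333=1520
  3169^2334=2420  3169^2335=233  3169^2336=924  3169^2337=1270  3169^2338=1117
  3169^2339=1527  3169^2340=1677
Found 1677 at exponent 2340.

2340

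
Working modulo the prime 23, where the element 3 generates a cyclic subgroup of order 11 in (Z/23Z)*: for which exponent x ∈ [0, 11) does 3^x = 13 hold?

5

Successive powers of 3 modulo 23:
  3^0=1  3^1=3  3^2=9  3^3=4  3^4=12  3^5=13
So 3^5 ≡ 13 (mod 23), giving x = 5.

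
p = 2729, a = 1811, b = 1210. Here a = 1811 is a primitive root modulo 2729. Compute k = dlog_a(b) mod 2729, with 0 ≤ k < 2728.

Baby-step giant-step with m = ceil(sqrt(2728)) = 53.
Baby table (1811^j mod 2729 for j=0..52):
  0:1  1:1811  2:2192  3:1746  4:1824  5:1174  6:223  7:2690
  8:325  9:1840  10:131  11:2547  12:607  13:2219  14:1521  15:970
  16:1923  17:349  18:1640  19:888  20:787  21:719  22:376  23:1415
  24:34  25:1536  26:845  27:2055  28:1978  29:1710  30:2124  31:1403
  32:134  33:2522  34:1725  35:1999  36:1535  37:1763  38:2592  39:232
  40:2615  41:950  42:1180  43:173  44:2197  45:2614  46:1868  47:1717
  48:1156  49:373  50:1440  51:1645  52:1756
Giant step factor: 1811^(-53) ≡ 821 (mod 2729).
Scan 1210·821^i mod 2729 for i = 0, 1, …:
  i=0: 1210   i=1: 54   i=2: 670   i=3: 1541
  i=4: 1634   i=5: 1575   i=6: 2258   i=7: 827
  i=8: 2175   i=9: 909     …   i=18: 2309
  i=19: 1763
Match at i=19, j=37: k = 19·53 + 37 = 1044.

1044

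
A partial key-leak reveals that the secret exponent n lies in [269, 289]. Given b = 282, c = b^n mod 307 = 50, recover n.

277

Compute 282^269 mod 307 = 258, then multiply by 282 repeatedly:
  282^269=258  282^270=304  282^271=75  282^272=274  282^273=211
  282^274=251  282^275=172  282^276=305  282^277=50
Found 50 at exponent 277.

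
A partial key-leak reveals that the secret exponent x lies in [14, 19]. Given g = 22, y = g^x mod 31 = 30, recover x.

Compute 22^14 mod 31 = 7, then multiply by 22 repeatedly:
  22^14=7  22^15=30
Found 30 at exponent 15.

15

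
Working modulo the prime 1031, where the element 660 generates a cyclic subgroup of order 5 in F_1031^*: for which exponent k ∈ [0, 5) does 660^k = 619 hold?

3

Successive powers of 660 modulo 1031:
  660^0=1  660^1=660  660^2=518  660^3=619
So 660^3 ≡ 619 (mod 1031), giving k = 3.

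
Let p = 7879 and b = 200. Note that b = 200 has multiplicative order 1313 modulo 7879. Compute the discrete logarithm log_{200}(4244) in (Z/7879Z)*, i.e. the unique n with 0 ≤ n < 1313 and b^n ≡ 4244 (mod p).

197

Baby-step giant-step with m = ceil(sqrt(1313)) = 37.
Baby table (200^j mod 7879 for j=0..36):
  0:1  1:200  2:605  3:2815  4:3591  5:1211  6:5830  7:7787
  8:5237  9:7372  10:1027  11:546  12:6773  13:7291  14:585  15:6694
  16:7249  17:64  18:4921  19:7204  20:6822  21:1333  22:6593  23:2807
  24:1991  25:4250  26:6947  27:2696  28:3428  29:127  30:1763  31:5924
  32:2950  33:6954  34:4096  35:7663  36:4074
Giant step factor: 200^(-37) ≡ 3890 (mod 7879).
Scan 4244·3890^i mod 7879 for i = 0, 1, …:
  i=0: 4244   i=1: 2655   i=2: 6460   i=3: 3269
  i=4: 7583   i=5: 6773
Match at i=5, j=12: n = 5·37 + 12 = 197.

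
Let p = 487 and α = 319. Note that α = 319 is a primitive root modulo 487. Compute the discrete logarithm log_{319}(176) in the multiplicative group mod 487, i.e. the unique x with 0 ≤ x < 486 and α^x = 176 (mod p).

Baby-step giant-step with m = ceil(sqrt(486)) = 23.
Baby table (319^j mod 487 for j=0..22):
  0:1  1:319  2:465  3:287  4:484  5:17  6:66  7:113
  8:9  9:436  10:289  11:148  12:460  13:153  14:107  15:43
  16:81  17:28  18:166  19:358  20:244  21:403  22:476
Giant step factor: 319^(-23) ≡ 112 (mod 487).
Scan 176·112^i mod 487 for i = 0, 1, …:
  i=0: 176   i=1: 232   i=2: 173   i=3: 383
  i=4: 40   i=5: 97   i=6: 150   i=7: 242
  i=8: 319
Match at i=8, j=1: x = 8·23 + 1 = 185.

185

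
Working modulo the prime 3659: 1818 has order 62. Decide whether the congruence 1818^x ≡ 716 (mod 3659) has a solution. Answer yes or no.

716 ∈ ⟨1818⟩ iff 716^62 ≡ 1 (mod 3659), since |⟨1818⟩| = 62.
716^62 mod 3659 = 3353.
Since 3353 ≠ 1, 716 does not lie in the subgroup.

no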